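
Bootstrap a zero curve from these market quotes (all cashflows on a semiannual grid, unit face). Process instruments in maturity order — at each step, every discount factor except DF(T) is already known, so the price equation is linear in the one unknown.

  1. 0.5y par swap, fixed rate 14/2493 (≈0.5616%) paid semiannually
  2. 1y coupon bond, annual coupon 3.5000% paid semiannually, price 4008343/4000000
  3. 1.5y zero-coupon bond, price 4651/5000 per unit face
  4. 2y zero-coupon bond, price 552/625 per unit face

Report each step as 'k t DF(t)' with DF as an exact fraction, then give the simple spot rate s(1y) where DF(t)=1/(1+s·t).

1 1/2 2493/2500
2 1 9677/10000
3 3/2 4651/5000
4 2 552/625
s(1y) = (1/(9677/10000) − 1)/(1) = 323/9677 ≈ 3.3378%

step 1 [0.5y] swap r/2=7/2493: DF=(1 − 7/2493·(0))/(1+7/2493) = 2493/2500 ≈ 0.997200
step 2 [1y] bond c/2=7/400: DF=(4008343/4000000 − 7/400·(0.997200))/(1+7/400) = 9677/10000 ≈ 0.967700
step 3 [1.5y] zero: DF = P = 4651/5000 ≈ 0.930200
step 4 [2y] zero: DF = P = 552/625 ≈ 0.883200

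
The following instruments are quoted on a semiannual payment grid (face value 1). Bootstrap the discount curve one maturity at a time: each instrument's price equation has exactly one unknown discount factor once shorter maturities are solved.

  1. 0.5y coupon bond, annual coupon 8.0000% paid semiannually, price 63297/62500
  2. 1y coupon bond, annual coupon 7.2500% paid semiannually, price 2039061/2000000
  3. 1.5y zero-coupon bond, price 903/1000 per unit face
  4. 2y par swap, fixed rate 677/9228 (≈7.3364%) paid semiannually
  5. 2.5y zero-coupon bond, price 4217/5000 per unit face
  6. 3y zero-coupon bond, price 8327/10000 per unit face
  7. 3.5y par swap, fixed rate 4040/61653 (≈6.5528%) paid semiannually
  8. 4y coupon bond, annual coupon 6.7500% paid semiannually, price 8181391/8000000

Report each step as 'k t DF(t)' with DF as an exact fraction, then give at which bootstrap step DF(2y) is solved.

1 1/2 4869/5000
2 1 4749/5000
3 3/2 903/1000
4 2 4323/5000
5 5/2 4217/5000
6 3 8327/10000
7 7/2 399/500
8 4 197/250
DF(2y) is solved at step 4

step 1 [0.5y] bond c/2=1/25: DF=(63297/62500 − 1/25·(0))/(1+1/25) = 4869/5000 ≈ 0.973800
step 2 [1y] bond c/2=29/800: DF=(2039061/2000000 − 29/800·(0.973800))/(1+29/800) = 4749/5000 ≈ 0.949800
step 3 [1.5y] zero: DF = P = 903/1000 ≈ 0.903000
step 4 [2y] swap r/2=677/18456: DF=(1 − 677/18456·(0.973800+0.949800+0.903000))/(1+677/18456) = 4323/5000 ≈ 0.864600
step 5 [2.5y] zero: DF = P = 4217/5000 ≈ 0.843400
step 6 [3y] zero: DF = P = 8327/10000 ≈ 0.832700
step 7 [3.5y] swap r/2=2020/61653: DF=(1 − 2020/61653·(0.973800+0.949800+0.903000+0.864600+0.843400+0.832700))/(1+2020/61653) = 399/500 ≈ 0.798000
step 8 [4y] bond c/2=27/800: DF=(8181391/8000000 − 27/800·(0.973800+0.949800+0.903000+0.864600+0.843400+0.832700+0.798000))/(1+27/800) = 197/250 ≈ 0.788000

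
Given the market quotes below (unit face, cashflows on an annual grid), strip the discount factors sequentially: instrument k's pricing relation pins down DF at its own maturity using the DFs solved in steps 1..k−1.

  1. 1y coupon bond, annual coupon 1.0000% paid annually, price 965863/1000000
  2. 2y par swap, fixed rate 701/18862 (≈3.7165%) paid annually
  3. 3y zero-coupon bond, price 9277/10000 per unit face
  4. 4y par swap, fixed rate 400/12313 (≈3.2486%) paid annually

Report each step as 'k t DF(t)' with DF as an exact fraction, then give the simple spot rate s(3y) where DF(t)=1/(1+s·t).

1 1 9563/10000
2 2 9299/10000
3 3 9277/10000
4 4 22/25
s(3y) = (1/(9277/10000) − 1)/(3) = 241/9277 ≈ 2.5978%

step 1 [1y] bond c/1=1/100: DF=(965863/1000000 − 1/100·(0))/(1+1/100) = 9563/10000 ≈ 0.956300
step 2 [2y] swap r/1=701/18862: DF=(1 − 701/18862·(0.956300))/(1+701/18862) = 9299/10000 ≈ 0.929900
step 3 [3y] zero: DF = P = 9277/10000 ≈ 0.927700
step 4 [4y] swap r/1=400/12313: DF=(1 − 400/12313·(0.956300+0.929900+0.927700))/(1+400/12313) = 22/25 ≈ 0.880000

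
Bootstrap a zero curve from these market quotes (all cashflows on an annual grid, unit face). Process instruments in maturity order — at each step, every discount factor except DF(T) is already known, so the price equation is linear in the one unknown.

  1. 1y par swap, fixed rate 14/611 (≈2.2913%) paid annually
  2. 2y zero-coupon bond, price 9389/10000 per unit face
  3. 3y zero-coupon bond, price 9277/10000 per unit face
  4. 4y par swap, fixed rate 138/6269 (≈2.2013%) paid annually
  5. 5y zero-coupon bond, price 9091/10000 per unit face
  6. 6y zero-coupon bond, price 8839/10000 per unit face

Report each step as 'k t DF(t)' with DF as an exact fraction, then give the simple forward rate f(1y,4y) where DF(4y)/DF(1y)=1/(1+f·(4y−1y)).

step 1 [1y] swap r/1=14/611: DF=(1 − 14/611·(0))/(1+14/611) = 611/625 ≈ 0.977600
step 2 [2y] zero: DF = P = 9389/10000 ≈ 0.938900
step 3 [3y] zero: DF = P = 9277/10000 ≈ 0.927700
step 4 [4y] swap r/1=138/6269: DF=(1 − 138/6269·(0.977600+0.938900+0.927700))/(1+138/6269) = 2293/2500 ≈ 0.917200
step 5 [5y] zero: DF = P = 9091/10000 ≈ 0.909100
step 6 [6y] zero: DF = P = 8839/10000 ≈ 0.883900

1 1 611/625
2 2 9389/10000
3 3 9277/10000
4 4 2293/2500
5 5 9091/10000
6 6 8839/10000
f(1y,4y) = ((611/625)/(2293/2500) − 1)/(3) = 151/6879 ≈ 2.1951%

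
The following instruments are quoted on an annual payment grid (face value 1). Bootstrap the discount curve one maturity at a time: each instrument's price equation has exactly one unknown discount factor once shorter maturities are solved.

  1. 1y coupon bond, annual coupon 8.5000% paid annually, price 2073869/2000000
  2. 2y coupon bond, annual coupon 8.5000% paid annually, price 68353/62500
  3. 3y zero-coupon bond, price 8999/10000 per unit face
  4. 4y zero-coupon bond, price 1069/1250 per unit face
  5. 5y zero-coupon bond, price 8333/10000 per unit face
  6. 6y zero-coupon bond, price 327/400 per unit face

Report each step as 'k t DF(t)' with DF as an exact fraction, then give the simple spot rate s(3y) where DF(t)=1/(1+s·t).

step 1 [1y] bond c/1=17/200: DF=(2073869/2000000 − 17/200·(0))/(1+17/200) = 9557/10000 ≈ 0.955700
step 2 [2y] bond c/1=17/200: DF=(68353/62500 − 17/200·(0.955700))/(1+17/200) = 9331/10000 ≈ 0.933100
step 3 [3y] zero: DF = P = 8999/10000 ≈ 0.899900
step 4 [4y] zero: DF = P = 1069/1250 ≈ 0.855200
step 5 [5y] zero: DF = P = 8333/10000 ≈ 0.833300
step 6 [6y] zero: DF = P = 327/400 ≈ 0.817500

1 1 9557/10000
2 2 9331/10000
3 3 8999/10000
4 4 1069/1250
5 5 8333/10000
6 6 327/400
s(3y) = (1/(8999/10000) − 1)/(3) = 1001/26997 ≈ 3.7078%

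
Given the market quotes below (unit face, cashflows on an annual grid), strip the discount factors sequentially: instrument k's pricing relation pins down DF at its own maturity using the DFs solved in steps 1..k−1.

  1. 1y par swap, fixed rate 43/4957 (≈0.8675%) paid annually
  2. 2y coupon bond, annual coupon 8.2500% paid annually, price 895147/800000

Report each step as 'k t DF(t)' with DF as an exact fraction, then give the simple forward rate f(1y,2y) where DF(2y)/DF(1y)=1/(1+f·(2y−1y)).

1 1 4957/5000
2 2 9581/10000
f(1y,2y) = ((4957/5000)/(9581/10000) − 1)/(1) = 333/9581 ≈ 3.4756%

step 1 [1y] swap r/1=43/4957: DF=(1 − 43/4957·(0))/(1+43/4957) = 4957/5000 ≈ 0.991400
step 2 [2y] bond c/1=33/400: DF=(895147/800000 − 33/400·(0.991400))/(1+33/400) = 9581/10000 ≈ 0.958100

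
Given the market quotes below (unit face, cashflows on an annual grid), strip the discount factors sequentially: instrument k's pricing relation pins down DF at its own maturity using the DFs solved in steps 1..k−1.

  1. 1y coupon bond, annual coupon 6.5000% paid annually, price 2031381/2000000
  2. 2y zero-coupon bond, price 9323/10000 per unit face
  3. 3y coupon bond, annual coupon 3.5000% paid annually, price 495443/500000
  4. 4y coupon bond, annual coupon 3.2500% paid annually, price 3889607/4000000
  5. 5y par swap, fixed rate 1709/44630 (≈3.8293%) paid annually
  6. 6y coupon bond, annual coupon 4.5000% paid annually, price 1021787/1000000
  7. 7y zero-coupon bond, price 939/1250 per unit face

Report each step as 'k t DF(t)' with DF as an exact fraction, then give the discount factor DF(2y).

step 1 [1y] bond c/1=13/200: DF=(2031381/2000000 − 13/200·(0))/(1+13/200) = 9537/10000 ≈ 0.953700
step 2 [2y] zero: DF = P = 9323/10000 ≈ 0.932300
step 3 [3y] bond c/1=7/200: DF=(495443/500000 − 7/200·(0.953700+0.932300))/(1+7/200) = 1117/1250 ≈ 0.893600
step 4 [4y] bond c/1=13/400: DF=(3889607/4000000 − 13/400·(0.953700+0.932300+0.893600))/(1+13/400) = 8543/10000 ≈ 0.854300
step 5 [5y] swap r/1=1709/44630: DF=(1 − 1709/44630·(0.953700+0.932300+0.893600+0.854300))/(1+1709/44630) = 8291/10000 ≈ 0.829100
step 6 [6y] bond c/1=9/200: DF=(1021787/1000000 − 9/200·(0.953700+0.932300+0.893600+0.854300+0.829100))/(1+9/200) = 491/625 ≈ 0.785600
step 7 [7y] zero: DF = P = 939/1250 ≈ 0.751200

1 1 9537/10000
2 2 9323/10000
3 3 1117/1250
4 4 8543/10000
5 5 8291/10000
6 6 491/625
7 7 939/1250
DF(2y) = 9323/10000 ≈ 0.932300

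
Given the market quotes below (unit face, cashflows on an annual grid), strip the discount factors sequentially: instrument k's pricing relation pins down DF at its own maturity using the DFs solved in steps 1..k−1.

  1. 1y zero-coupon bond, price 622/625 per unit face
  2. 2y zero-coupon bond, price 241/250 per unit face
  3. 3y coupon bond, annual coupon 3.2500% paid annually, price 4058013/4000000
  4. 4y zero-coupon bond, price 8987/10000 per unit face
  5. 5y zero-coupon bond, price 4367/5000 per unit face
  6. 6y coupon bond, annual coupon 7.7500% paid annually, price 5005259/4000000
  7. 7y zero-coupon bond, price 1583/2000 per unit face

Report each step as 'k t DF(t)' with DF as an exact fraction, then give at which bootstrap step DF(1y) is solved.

1 1 622/625
2 2 241/250
3 3 9209/10000
4 4 8987/10000
5 5 4367/5000
6 6 8267/10000
7 7 1583/2000
DF(1y) is solved at step 1

step 1 [1y] zero: DF = P = 622/625 ≈ 0.995200
step 2 [2y] zero: DF = P = 241/250 ≈ 0.964000
step 3 [3y] bond c/1=13/400: DF=(4058013/4000000 − 13/400·(0.995200+0.964000))/(1+13/400) = 9209/10000 ≈ 0.920900
step 4 [4y] zero: DF = P = 8987/10000 ≈ 0.898700
step 5 [5y] zero: DF = P = 4367/5000 ≈ 0.873400
step 6 [6y] bond c/1=31/400: DF=(5005259/4000000 − 31/400·(0.995200+0.964000+0.920900+0.898700+0.873400))/(1+31/400) = 8267/10000 ≈ 0.826700
step 7 [7y] zero: DF = P = 1583/2000 ≈ 0.791500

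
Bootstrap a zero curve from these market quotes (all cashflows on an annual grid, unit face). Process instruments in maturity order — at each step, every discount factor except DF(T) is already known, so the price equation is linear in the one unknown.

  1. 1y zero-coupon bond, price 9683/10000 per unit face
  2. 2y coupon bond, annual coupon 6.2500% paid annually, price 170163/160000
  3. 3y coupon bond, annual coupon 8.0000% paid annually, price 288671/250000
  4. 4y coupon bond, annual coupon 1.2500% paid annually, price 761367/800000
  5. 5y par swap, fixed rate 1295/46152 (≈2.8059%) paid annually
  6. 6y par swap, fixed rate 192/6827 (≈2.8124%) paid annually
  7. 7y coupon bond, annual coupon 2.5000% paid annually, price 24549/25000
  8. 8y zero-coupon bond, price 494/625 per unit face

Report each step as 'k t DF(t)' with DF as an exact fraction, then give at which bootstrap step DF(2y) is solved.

1 1 9683/10000
2 2 118/125
3 3 371/400
4 4 9049/10000
5 5 1741/2000
6 6 529/625
7 7 1031/1250
8 8 494/625
DF(2y) is solved at step 2

step 1 [1y] zero: DF = P = 9683/10000 ≈ 0.968300
step 2 [2y] bond c/1=1/16: DF=(170163/160000 − 1/16·(0.968300))/(1+1/16) = 118/125 ≈ 0.944000
step 3 [3y] bond c/1=2/25: DF=(288671/250000 − 2/25·(0.968300+0.944000))/(1+2/25) = 371/400 ≈ 0.927500
step 4 [4y] bond c/1=1/80: DF=(761367/800000 − 1/80·(0.968300+0.944000+0.927500))/(1+1/80) = 9049/10000 ≈ 0.904900
step 5 [5y] swap r/1=1295/46152: DF=(1 − 1295/46152·(0.968300+0.944000+0.927500+0.904900))/(1+1295/46152) = 1741/2000 ≈ 0.870500
step 6 [6y] swap r/1=192/6827: DF=(1 − 192/6827·(0.968300+0.944000+0.927500+0.904900+0.870500))/(1+192/6827) = 529/625 ≈ 0.846400
step 7 [7y] bond c/1=1/40: DF=(24549/25000 − 1/40·(0.968300+0.944000+0.927500+0.904900+0.870500+0.846400))/(1+1/40) = 1031/1250 ≈ 0.824800
step 8 [8y] zero: DF = P = 494/625 ≈ 0.790400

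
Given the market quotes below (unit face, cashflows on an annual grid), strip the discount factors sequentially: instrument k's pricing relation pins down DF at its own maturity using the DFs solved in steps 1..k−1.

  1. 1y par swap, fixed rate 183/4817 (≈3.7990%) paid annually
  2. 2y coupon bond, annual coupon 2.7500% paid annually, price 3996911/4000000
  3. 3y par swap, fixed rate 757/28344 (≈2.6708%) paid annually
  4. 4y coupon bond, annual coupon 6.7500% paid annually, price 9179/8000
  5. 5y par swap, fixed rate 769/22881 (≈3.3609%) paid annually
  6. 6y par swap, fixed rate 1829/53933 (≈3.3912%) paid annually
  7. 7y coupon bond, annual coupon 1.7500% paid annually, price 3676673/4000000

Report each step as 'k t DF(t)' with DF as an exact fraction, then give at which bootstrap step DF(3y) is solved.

step 1 [1y] swap r/1=183/4817: DF=(1 − 183/4817·(0))/(1+183/4817) = 4817/5000 ≈ 0.963400
step 2 [2y] bond c/1=11/400: DF=(3996911/4000000 − 11/400·(0.963400))/(1+11/400) = 9467/10000 ≈ 0.946700
step 3 [3y] swap r/1=757/28344: DF=(1 − 757/28344·(0.963400+0.946700))/(1+757/28344) = 9243/10000 ≈ 0.924300
step 4 [4y] bond c/1=27/400: DF=(9179/8000 − 27/400·(0.963400+0.946700+0.924300))/(1+27/400) = 2239/2500 ≈ 0.895600
step 5 [5y] swap r/1=769/22881: DF=(1 − 769/22881·(0.963400+0.946700+0.924300+0.895600))/(1+769/22881) = 4231/5000 ≈ 0.846200
step 6 [6y] swap r/1=1829/53933: DF=(1 − 1829/53933·(0.963400+0.946700+0.924300+0.895600+0.846200))/(1+1829/53933) = 8171/10000 ≈ 0.817100
step 7 [7y] bond c/1=7/400: DF=(3676673/4000000 − 7/400·(0.963400+0.946700+0.924300+0.895600+0.846200+0.817100))/(1+7/400) = 4053/5000 ≈ 0.810600

1 1 4817/5000
2 2 9467/10000
3 3 9243/10000
4 4 2239/2500
5 5 4231/5000
6 6 8171/10000
7 7 4053/5000
DF(3y) is solved at step 3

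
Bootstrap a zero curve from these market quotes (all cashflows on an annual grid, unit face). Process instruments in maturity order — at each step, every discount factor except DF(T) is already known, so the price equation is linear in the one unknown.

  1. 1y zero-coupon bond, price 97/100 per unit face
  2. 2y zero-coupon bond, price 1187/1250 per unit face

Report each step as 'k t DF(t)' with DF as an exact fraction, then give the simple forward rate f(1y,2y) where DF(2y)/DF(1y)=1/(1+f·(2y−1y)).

step 1 [1y] zero: DF = P = 97/100 ≈ 0.970000
step 2 [2y] zero: DF = P = 1187/1250 ≈ 0.949600

1 1 97/100
2 2 1187/1250
f(1y,2y) = ((97/100)/(1187/1250) − 1)/(1) = 51/2374 ≈ 2.1483%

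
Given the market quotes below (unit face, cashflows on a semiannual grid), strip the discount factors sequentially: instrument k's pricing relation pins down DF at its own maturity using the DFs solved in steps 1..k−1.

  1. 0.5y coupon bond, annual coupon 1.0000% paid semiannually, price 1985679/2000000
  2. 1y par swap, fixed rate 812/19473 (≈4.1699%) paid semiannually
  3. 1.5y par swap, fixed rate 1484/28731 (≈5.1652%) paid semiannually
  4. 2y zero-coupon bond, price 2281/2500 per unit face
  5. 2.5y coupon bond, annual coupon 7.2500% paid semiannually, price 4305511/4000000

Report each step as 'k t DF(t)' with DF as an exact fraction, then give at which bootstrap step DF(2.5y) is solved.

step 1 [0.5y] bond c/2=1/200: DF=(1985679/2000000 − 1/200·(0))/(1+1/200) = 9879/10000 ≈ 0.987900
step 2 [1y] swap r/2=406/19473: DF=(1 − 406/19473·(0.987900))/(1+406/19473) = 4797/5000 ≈ 0.959400
step 3 [1.5y] swap r/2=742/28731: DF=(1 − 742/28731·(0.987900+0.959400))/(1+742/28731) = 4629/5000 ≈ 0.925800
step 4 [2y] zero: DF = P = 2281/2500 ≈ 0.912400
step 5 [2.5y] bond c/2=29/800: DF=(4305511/4000000 − 29/800·(0.987900+0.959400+0.925800+0.912400))/(1+29/800) = 9063/10000 ≈ 0.906300

1 1/2 9879/10000
2 1 4797/5000
3 3/2 4629/5000
4 2 2281/2500
5 5/2 9063/10000
DF(2.5y) is solved at step 5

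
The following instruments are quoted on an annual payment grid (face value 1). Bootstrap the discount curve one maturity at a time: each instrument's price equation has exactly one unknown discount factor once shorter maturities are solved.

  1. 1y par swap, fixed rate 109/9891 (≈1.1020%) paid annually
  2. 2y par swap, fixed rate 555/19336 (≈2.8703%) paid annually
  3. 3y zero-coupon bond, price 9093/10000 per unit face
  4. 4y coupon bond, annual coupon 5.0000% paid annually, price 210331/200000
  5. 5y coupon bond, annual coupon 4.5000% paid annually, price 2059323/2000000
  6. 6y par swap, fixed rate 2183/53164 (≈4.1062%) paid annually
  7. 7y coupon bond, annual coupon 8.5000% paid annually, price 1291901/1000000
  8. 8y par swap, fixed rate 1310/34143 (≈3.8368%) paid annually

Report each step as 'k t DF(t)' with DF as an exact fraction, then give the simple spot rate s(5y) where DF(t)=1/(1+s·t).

step 1 [1y] swap r/1=109/9891: DF=(1 − 109/9891·(0))/(1+109/9891) = 9891/10000 ≈ 0.989100
step 2 [2y] swap r/1=555/19336: DF=(1 − 555/19336·(0.989100))/(1+555/19336) = 1889/2000 ≈ 0.944500
step 3 [3y] zero: DF = P = 9093/10000 ≈ 0.909300
step 4 [4y] bond c/1=1/20: DF=(210331/200000 − 1/20·(0.989100+0.944500+0.909300))/(1+1/20) = 4331/5000 ≈ 0.866200
step 5 [5y] bond c/1=9/200: DF=(2059323/2000000 − 9/200·(0.989100+0.944500+0.909300+0.866200))/(1+9/200) = 516/625 ≈ 0.825600
step 6 [6y] swap r/1=2183/53164: DF=(1 − 2183/53164·(0.989100+0.944500+0.909300+0.866200+0.825600))/(1+2183/53164) = 7817/10000 ≈ 0.781700
step 7 [7y] bond c/1=17/200: DF=(1291901/1000000 − 17/200·(0.989100+0.944500+0.909300+0.866200+0.825600+0.781700))/(1+17/200) = 3871/5000 ≈ 0.774200
step 8 [8y] swap r/1=1310/34143: DF=(1 − 1310/34143·(0.989100+0.944500+0.909300+0.866200+0.825600+0.781700+0.774200))/(1+1310/34143) = 369/500 ≈ 0.738000

1 1 9891/10000
2 2 1889/2000
3 3 9093/10000
4 4 4331/5000
5 5 516/625
6 6 7817/10000
7 7 3871/5000
8 8 369/500
s(5y) = (1/(516/625) − 1)/(5) = 109/2580 ≈ 4.2248%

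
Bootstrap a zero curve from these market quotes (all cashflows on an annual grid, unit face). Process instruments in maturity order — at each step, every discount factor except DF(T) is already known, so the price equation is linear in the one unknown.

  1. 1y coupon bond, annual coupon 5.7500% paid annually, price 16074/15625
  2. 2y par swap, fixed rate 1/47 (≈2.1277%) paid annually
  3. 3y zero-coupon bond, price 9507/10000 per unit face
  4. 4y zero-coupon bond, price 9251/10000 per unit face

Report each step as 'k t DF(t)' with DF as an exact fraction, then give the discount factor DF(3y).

step 1 [1y] bond c/1=23/400: DF=(16074/15625 − 23/400·(0))/(1+23/400) = 608/625 ≈ 0.972800
step 2 [2y] swap r/1=1/47: DF=(1 − 1/47·(0.972800))/(1+1/47) = 9589/10000 ≈ 0.958900
step 3 [3y] zero: DF = P = 9507/10000 ≈ 0.950700
step 4 [4y] zero: DF = P = 9251/10000 ≈ 0.925100

1 1 608/625
2 2 9589/10000
3 3 9507/10000
4 4 9251/10000
DF(3y) = 9507/10000 ≈ 0.950700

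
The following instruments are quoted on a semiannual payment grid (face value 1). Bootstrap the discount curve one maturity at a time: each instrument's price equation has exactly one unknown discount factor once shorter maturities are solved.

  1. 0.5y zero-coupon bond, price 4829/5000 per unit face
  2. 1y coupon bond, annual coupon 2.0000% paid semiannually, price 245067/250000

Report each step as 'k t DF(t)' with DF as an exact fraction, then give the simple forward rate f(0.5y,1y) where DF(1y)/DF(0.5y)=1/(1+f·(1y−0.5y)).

1 1/2 4829/5000
2 1 961/1000
f(0.5y,1y) = ((4829/5000)/(961/1000) − 1)/(1/2) = 48/4805 ≈ 0.9990%

step 1 [0.5y] zero: DF = P = 4829/5000 ≈ 0.965800
step 2 [1y] bond c/2=1/100: DF=(245067/250000 − 1/100·(0.965800))/(1+1/100) = 961/1000 ≈ 0.961000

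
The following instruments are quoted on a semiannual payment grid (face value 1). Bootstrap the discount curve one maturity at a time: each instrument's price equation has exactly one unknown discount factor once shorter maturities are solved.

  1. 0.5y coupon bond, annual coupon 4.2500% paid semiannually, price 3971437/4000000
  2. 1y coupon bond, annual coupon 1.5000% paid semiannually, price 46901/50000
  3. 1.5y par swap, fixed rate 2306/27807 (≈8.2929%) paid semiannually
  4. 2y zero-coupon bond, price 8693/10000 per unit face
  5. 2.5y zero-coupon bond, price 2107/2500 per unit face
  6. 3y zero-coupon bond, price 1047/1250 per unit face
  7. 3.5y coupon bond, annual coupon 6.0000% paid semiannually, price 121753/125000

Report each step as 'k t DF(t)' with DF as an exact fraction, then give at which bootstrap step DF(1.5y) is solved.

1 1/2 4861/5000
2 1 4619/5000
3 3/2 8847/10000
4 2 8693/10000
5 5/2 2107/2500
6 3 1047/1250
7 7/2 494/625
DF(1.5y) is solved at step 3

step 1 [0.5y] bond c/2=17/800: DF=(3971437/4000000 − 17/800·(0))/(1+17/800) = 4861/5000 ≈ 0.972200
step 2 [1y] bond c/2=3/400: DF=(46901/50000 − 3/400·(0.972200))/(1+3/400) = 4619/5000 ≈ 0.923800
step 3 [1.5y] swap r/2=1153/27807: DF=(1 − 1153/27807·(0.972200+0.923800))/(1+1153/27807) = 8847/10000 ≈ 0.884700
step 4 [2y] zero: DF = P = 8693/10000 ≈ 0.869300
step 5 [2.5y] zero: DF = P = 2107/2500 ≈ 0.842800
step 6 [3y] zero: DF = P = 1047/1250 ≈ 0.837600
step 7 [3.5y] bond c/2=3/100: DF=(121753/125000 − 3/100·(0.972200+0.923800+0.884700+0.869300+0.842800+0.837600))/(1+3/100) = 494/625 ≈ 0.790400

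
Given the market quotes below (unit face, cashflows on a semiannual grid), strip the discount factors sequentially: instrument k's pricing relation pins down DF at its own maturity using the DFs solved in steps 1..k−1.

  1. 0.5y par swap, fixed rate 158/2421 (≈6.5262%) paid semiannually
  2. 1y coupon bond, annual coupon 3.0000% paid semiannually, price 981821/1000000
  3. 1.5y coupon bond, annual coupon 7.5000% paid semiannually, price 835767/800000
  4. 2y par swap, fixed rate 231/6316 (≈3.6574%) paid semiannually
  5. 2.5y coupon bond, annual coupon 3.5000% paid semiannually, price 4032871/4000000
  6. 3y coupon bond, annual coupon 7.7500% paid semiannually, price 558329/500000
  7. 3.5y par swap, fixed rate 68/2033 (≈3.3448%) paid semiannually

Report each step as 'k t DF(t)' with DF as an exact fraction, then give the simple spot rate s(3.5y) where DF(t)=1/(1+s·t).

step 1 [0.5y] swap r/2=79/2421: DF=(1 − 79/2421·(0))/(1+79/2421) = 2421/2500 ≈ 0.968400
step 2 [1y] bond c/2=3/200: DF=(981821/1000000 − 3/200·(0.968400))/(1+3/200) = 953/1000 ≈ 0.953000
step 3 [1.5y] bond c/2=3/80: DF=(835767/800000 − 3/80·(0.968400+0.953000))/(1+3/80) = 15/16 ≈ 0.937500
step 4 [2y] swap r/2=231/12632: DF=(1 − 231/12632·(0.968400+0.953000+0.937500))/(1+231/12632) = 9307/10000 ≈ 0.930700
step 5 [2.5y] bond c/2=7/400: DF=(4032871/4000000 − 7/400·(0.968400+0.953000+0.937500+0.930700))/(1+7/400) = 9257/10000 ≈ 0.925700
step 6 [3y] bond c/2=31/800: DF=(558329/500000 − 31/800·(0.968400+0.953000+0.937500+0.930700+0.925700))/(1+31/800) = 8991/10000 ≈ 0.899100
step 7 [3.5y] swap r/2=34/2033: DF=(1 − 34/2033·(0.968400+0.953000+0.937500+0.930700+0.925700+0.899100))/(1+34/2033) = 557/625 ≈ 0.891200

1 1/2 2421/2500
2 1 953/1000
3 3/2 15/16
4 2 9307/10000
5 5/2 9257/10000
6 3 8991/10000
7 7/2 557/625
s(3.5y) = (1/(557/625) − 1)/(7/2) = 136/3899 ≈ 3.4881%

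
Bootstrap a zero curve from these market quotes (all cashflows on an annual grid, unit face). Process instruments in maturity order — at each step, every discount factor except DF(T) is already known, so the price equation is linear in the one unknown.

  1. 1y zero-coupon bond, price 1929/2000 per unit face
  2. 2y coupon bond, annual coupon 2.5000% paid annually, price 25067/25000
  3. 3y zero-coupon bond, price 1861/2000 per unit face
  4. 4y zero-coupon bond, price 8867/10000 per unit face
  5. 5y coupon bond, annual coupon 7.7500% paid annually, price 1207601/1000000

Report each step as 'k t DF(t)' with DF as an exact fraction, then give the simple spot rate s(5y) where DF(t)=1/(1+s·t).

1 1 1929/2000
2 2 9547/10000
3 3 1861/2000
4 4 8867/10000
5 5 213/250
s(5y) = (1/(213/250) − 1)/(5) = 37/1065 ≈ 3.4742%

step 1 [1y] zero: DF = P = 1929/2000 ≈ 0.964500
step 2 [2y] bond c/1=1/40: DF=(25067/25000 − 1/40·(0.964500))/(1+1/40) = 9547/10000 ≈ 0.954700
step 3 [3y] zero: DF = P = 1861/2000 ≈ 0.930500
step 4 [4y] zero: DF = P = 8867/10000 ≈ 0.886700
step 5 [5y] bond c/1=31/400: DF=(1207601/1000000 − 31/400·(0.964500+0.954700+0.930500+0.886700))/(1+31/400) = 213/250 ≈ 0.852000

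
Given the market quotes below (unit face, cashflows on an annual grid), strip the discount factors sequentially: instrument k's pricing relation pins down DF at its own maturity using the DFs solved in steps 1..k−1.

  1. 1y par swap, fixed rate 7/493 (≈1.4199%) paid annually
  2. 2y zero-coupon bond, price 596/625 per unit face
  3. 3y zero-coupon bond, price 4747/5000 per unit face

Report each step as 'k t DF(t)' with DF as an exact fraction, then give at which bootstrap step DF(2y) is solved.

1 1 493/500
2 2 596/625
3 3 4747/5000
DF(2y) is solved at step 2

step 1 [1y] swap r/1=7/493: DF=(1 − 7/493·(0))/(1+7/493) = 493/500 ≈ 0.986000
step 2 [2y] zero: DF = P = 596/625 ≈ 0.953600
step 3 [3y] zero: DF = P = 4747/5000 ≈ 0.949400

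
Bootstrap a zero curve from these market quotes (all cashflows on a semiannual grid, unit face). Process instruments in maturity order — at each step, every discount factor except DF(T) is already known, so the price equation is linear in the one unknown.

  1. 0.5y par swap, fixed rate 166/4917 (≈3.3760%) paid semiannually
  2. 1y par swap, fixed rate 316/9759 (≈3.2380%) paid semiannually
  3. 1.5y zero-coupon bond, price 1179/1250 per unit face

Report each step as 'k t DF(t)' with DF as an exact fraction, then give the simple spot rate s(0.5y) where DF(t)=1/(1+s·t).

1 1/2 4917/5000
2 1 2421/2500
3 3/2 1179/1250
s(0.5y) = (1/(4917/5000) − 1)/(1/2) = 166/4917 ≈ 3.3760%

step 1 [0.5y] swap r/2=83/4917: DF=(1 − 83/4917·(0))/(1+83/4917) = 4917/5000 ≈ 0.983400
step 2 [1y] swap r/2=158/9759: DF=(1 − 158/9759·(0.983400))/(1+158/9759) = 2421/2500 ≈ 0.968400
step 3 [1.5y] zero: DF = P = 1179/1250 ≈ 0.943200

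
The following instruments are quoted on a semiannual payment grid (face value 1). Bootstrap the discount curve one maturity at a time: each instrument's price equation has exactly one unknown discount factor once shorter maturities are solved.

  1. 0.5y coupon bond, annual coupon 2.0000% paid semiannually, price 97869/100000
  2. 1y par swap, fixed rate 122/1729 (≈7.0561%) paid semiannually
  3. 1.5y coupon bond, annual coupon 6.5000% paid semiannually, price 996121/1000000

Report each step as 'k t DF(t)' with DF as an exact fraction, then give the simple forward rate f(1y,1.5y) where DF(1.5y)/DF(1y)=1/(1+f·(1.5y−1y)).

1 1/2 969/1000
2 1 9329/10000
3 3/2 9049/10000
f(1y,1.5y) = ((9329/10000)/(9049/10000) − 1)/(1/2) = 560/9049 ≈ 6.1885%

step 1 [0.5y] bond c/2=1/100: DF=(97869/100000 − 1/100·(0))/(1+1/100) = 969/1000 ≈ 0.969000
step 2 [1y] swap r/2=61/1729: DF=(1 − 61/1729·(0.969000))/(1+61/1729) = 9329/10000 ≈ 0.932900
step 3 [1.5y] bond c/2=13/400: DF=(996121/1000000 − 13/400·(0.969000+0.932900))/(1+13/400) = 9049/10000 ≈ 0.904900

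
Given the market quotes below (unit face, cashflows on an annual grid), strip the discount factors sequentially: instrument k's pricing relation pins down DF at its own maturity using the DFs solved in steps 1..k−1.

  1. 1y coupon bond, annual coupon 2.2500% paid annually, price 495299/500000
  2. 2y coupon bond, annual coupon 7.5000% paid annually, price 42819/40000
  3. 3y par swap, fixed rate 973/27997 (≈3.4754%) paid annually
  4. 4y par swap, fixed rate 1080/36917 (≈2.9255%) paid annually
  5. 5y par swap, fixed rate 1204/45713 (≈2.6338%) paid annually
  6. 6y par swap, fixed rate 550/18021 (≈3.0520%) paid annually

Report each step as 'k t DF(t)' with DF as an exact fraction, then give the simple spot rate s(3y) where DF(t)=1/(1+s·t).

1 1 1211/1250
2 2 4641/5000
3 3 9027/10000
4 4 223/250
5 5 2199/2500
6 6 167/200
s(3y) = (1/(9027/10000) − 1)/(3) = 973/27081 ≈ 3.5929%

step 1 [1y] bond c/1=9/400: DF=(495299/500000 − 9/400·(0))/(1+9/400) = 1211/1250 ≈ 0.968800
step 2 [2y] bond c/1=3/40: DF=(42819/40000 − 3/40·(0.968800))/(1+3/40) = 4641/5000 ≈ 0.928200
step 3 [3y] swap r/1=973/27997: DF=(1 − 973/27997·(0.968800+0.928200))/(1+973/27997) = 9027/10000 ≈ 0.902700
step 4 [4y] swap r/1=1080/36917: DF=(1 − 1080/36917·(0.968800+0.928200+0.902700))/(1+1080/36917) = 223/250 ≈ 0.892000
step 5 [5y] swap r/1=1204/45713: DF=(1 − 1204/45713·(0.968800+0.928200+0.902700+0.892000))/(1+1204/45713) = 2199/2500 ≈ 0.879600
step 6 [6y] swap r/1=550/18021: DF=(1 − 550/18021·(0.968800+0.928200+0.902700+0.892000+0.879600))/(1+550/18021) = 167/200 ≈ 0.835000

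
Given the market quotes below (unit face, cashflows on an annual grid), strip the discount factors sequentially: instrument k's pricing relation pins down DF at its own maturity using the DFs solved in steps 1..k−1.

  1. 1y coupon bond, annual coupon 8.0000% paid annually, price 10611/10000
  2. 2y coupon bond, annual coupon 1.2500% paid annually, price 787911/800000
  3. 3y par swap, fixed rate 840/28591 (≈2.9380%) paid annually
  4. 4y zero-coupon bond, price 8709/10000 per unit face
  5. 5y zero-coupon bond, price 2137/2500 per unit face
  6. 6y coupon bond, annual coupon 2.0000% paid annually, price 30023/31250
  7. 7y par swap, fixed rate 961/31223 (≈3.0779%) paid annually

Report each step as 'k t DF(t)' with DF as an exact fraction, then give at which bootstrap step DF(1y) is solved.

step 1 [1y] bond c/1=2/25: DF=(10611/10000 − 2/25·(0))/(1+2/25) = 393/400 ≈ 0.982500
step 2 [2y] bond c/1=1/80: DF=(787911/800000 − 1/80·(0.982500))/(1+1/80) = 4803/5000 ≈ 0.960600
step 3 [3y] swap r/1=840/28591: DF=(1 − 840/28591·(0.982500+0.960600))/(1+840/28591) = 229/250 ≈ 0.916000
step 4 [4y] zero: DF = P = 8709/10000 ≈ 0.870900
step 5 [5y] zero: DF = P = 2137/2500 ≈ 0.854800
step 6 [6y] bond c/1=1/50: DF=(30023/31250 − 1/50·(0.982500+0.960600+0.916000+0.870900+0.854800))/(1+1/50) = 213/250 ≈ 0.852000
step 7 [7y] swap r/1=961/31223: DF=(1 − 961/31223·(0.982500+0.960600+0.916000+0.870900+0.854800+0.852000))/(1+961/31223) = 4039/5000 ≈ 0.807800

1 1 393/400
2 2 4803/5000
3 3 229/250
4 4 8709/10000
5 5 2137/2500
6 6 213/250
7 7 4039/5000
DF(1y) is solved at step 1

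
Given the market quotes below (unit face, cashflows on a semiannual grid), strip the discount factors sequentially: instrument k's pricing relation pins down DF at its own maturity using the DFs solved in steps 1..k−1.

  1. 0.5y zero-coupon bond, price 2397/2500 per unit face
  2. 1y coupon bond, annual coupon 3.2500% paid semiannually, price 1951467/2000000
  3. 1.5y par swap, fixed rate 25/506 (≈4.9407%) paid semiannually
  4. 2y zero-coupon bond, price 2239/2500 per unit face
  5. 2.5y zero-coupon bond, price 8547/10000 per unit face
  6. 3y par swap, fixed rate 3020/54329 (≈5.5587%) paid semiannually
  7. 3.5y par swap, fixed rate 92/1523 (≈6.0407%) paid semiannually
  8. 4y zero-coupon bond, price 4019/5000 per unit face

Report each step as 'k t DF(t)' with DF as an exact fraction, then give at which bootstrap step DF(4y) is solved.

step 1 [0.5y] zero: DF = P = 2397/2500 ≈ 0.958800
step 2 [1y] bond c/2=13/800: DF=(1951467/2000000 − 13/800·(0.958800))/(1+13/800) = 1181/1250 ≈ 0.944800
step 3 [1.5y] swap r/2=25/1012: DF=(1 − 25/1012·(0.958800+0.944800))/(1+25/1012) = 93/100 ≈ 0.930000
step 4 [2y] zero: DF = P = 2239/2500 ≈ 0.895600
step 5 [2.5y] zero: DF = P = 8547/10000 ≈ 0.854700
step 6 [3y] swap r/2=1510/54329: DF=(1 − 1510/54329·(0.958800+0.944800+0.930000+0.895600+0.854700))/(1+1510/54329) = 849/1000 ≈ 0.849000
step 7 [3.5y] swap r/2=46/1523: DF=(1 − 46/1523·(0.958800+0.944800+0.930000+0.895600+0.854700+0.849000))/(1+46/1523) = 4057/5000 ≈ 0.811400
step 8 [4y] zero: DF = P = 4019/5000 ≈ 0.803800

1 1/2 2397/2500
2 1 1181/1250
3 3/2 93/100
4 2 2239/2500
5 5/2 8547/10000
6 3 849/1000
7 7/2 4057/5000
8 4 4019/5000
DF(4y) is solved at step 8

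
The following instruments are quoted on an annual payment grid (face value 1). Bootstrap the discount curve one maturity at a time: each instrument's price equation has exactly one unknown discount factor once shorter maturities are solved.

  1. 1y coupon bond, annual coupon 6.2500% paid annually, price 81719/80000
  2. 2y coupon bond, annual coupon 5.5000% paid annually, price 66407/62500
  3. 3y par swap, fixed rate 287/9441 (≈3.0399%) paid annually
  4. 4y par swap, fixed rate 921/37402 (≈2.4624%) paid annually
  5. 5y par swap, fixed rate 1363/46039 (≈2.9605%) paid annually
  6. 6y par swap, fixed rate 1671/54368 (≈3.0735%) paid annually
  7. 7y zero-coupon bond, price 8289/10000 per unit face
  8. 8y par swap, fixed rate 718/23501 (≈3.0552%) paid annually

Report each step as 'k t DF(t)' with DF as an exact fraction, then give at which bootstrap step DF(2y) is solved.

1 1 4807/5000
2 2 957/1000
3 3 9139/10000
4 4 9079/10000
5 5 8637/10000
6 6 8329/10000
7 7 8289/10000
8 8 3923/5000
DF(2y) is solved at step 2

step 1 [1y] bond c/1=1/16: DF=(81719/80000 − 1/16·(0))/(1+1/16) = 4807/5000 ≈ 0.961400
step 2 [2y] bond c/1=11/200: DF=(66407/62500 − 11/200·(0.961400))/(1+11/200) = 957/1000 ≈ 0.957000
step 3 [3y] swap r/1=287/9441: DF=(1 − 287/9441·(0.961400+0.957000))/(1+287/9441) = 9139/10000 ≈ 0.913900
step 4 [4y] swap r/1=921/37402: DF=(1 − 921/37402·(0.961400+0.957000+0.913900))/(1+921/37402) = 9079/10000 ≈ 0.907900
step 5 [5y] swap r/1=1363/46039: DF=(1 − 1363/46039·(0.961400+0.957000+0.913900+0.907900))/(1+1363/46039) = 8637/10000 ≈ 0.863700
step 6 [6y] swap r/1=1671/54368: DF=(1 − 1671/54368·(0.961400+0.957000+0.913900+0.907900+0.863700))/(1+1671/54368) = 8329/10000 ≈ 0.832900
step 7 [7y] zero: DF = P = 8289/10000 ≈ 0.828900
step 8 [8y] swap r/1=718/23501: DF=(1 − 718/23501·(0.961400+0.957000+0.913900+0.907900+0.863700+0.832900+0.828900))/(1+718/23501) = 3923/5000 ≈ 0.784600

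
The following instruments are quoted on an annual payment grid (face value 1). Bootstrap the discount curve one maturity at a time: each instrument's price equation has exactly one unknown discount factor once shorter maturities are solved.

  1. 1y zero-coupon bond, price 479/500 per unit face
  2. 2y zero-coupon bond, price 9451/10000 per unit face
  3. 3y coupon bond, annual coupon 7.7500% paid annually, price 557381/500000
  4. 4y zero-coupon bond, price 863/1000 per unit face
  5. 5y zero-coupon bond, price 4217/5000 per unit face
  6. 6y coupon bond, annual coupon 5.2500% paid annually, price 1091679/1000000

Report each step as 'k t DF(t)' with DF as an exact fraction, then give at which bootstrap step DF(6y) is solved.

1 1 479/500
2 2 9451/10000
3 3 8977/10000
4 4 863/1000
5 5 4217/5000
6 6 2031/2500
DF(6y) is solved at step 6

step 1 [1y] zero: DF = P = 479/500 ≈ 0.958000
step 2 [2y] zero: DF = P = 9451/10000 ≈ 0.945100
step 3 [3y] bond c/1=31/400: DF=(557381/500000 − 31/400·(0.958000+0.945100))/(1+31/400) = 8977/10000 ≈ 0.897700
step 4 [4y] zero: DF = P = 863/1000 ≈ 0.863000
step 5 [5y] zero: DF = P = 4217/5000 ≈ 0.843400
step 6 [6y] bond c/1=21/400: DF=(1091679/1000000 − 21/400·(0.958000+0.945100+0.897700+0.863000+0.843400))/(1+21/400) = 2031/2500 ≈ 0.812400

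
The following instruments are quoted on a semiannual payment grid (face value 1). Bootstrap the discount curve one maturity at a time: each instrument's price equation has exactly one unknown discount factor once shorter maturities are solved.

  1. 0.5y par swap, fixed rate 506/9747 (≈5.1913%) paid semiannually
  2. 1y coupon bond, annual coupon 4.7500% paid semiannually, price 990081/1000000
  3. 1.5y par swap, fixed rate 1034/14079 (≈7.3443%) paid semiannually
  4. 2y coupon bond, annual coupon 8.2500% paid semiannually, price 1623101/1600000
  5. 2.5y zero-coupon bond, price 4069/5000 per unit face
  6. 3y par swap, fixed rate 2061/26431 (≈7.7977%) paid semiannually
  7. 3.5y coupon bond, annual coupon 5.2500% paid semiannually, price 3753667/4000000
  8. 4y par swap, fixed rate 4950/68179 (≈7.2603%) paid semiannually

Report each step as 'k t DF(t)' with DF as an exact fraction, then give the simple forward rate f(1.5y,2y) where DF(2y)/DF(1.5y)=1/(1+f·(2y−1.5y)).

step 1 [0.5y] swap r/2=253/9747: DF=(1 − 253/9747·(0))/(1+253/9747) = 9747/10000 ≈ 0.974700
step 2 [1y] bond c/2=19/800: DF=(990081/1000000 − 19/800·(0.974700))/(1+19/800) = 1889/2000 ≈ 0.944500
step 3 [1.5y] swap r/2=517/14079: DF=(1 − 517/14079·(0.974700+0.944500))/(1+517/14079) = 4483/5000 ≈ 0.896600
step 4 [2y] bond c/2=33/800: DF=(1623101/1600000 − 33/800·(0.974700+0.944500+0.896600))/(1+33/800) = 8627/10000 ≈ 0.862700
step 5 [2.5y] zero: DF = P = 4069/5000 ≈ 0.813800
step 6 [3y] swap r/2=2061/52862: DF=(1 − 2061/52862·(0.974700+0.944500+0.896600+0.862700+0.813800))/(1+2061/52862) = 7939/10000 ≈ 0.793900
step 7 [3.5y] bond c/2=21/800: DF=(3753667/4000000 − 21/800·(0.974700+0.944500+0.896600+0.862700+0.813800+0.793900))/(1+21/800) = 487/625 ≈ 0.779200
step 8 [4y] swap r/2=2475/68179: DF=(1 − 2475/68179·(0.974700+0.944500+0.896600+0.862700+0.813800+0.793900+0.779200))/(1+2475/68179) = 301/400 ≈ 0.752500

1 1/2 9747/10000
2 1 1889/2000
3 3/2 4483/5000
4 2 8627/10000
5 5/2 4069/5000
6 3 7939/10000
7 7/2 487/625
8 4 301/400
f(1.5y,2y) = ((4483/5000)/(8627/10000) − 1)/(1/2) = 678/8627 ≈ 7.8590%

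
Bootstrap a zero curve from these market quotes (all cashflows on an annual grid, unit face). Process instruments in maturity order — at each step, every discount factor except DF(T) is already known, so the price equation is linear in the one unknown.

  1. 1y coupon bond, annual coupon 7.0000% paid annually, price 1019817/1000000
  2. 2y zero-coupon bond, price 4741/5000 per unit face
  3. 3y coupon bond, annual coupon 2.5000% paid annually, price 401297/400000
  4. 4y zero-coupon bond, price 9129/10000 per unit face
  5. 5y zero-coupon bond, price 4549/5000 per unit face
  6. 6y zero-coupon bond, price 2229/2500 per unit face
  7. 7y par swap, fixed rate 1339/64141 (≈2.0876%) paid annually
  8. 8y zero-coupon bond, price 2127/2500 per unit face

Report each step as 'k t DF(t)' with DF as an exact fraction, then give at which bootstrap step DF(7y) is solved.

1 1 9531/10000
2 2 4741/5000
3 3 2331/2500
4 4 9129/10000
5 5 4549/5000
6 6 2229/2500
7 7 8661/10000
8 8 2127/2500
DF(7y) is solved at step 7

step 1 [1y] bond c/1=7/100: DF=(1019817/1000000 − 7/100·(0))/(1+7/100) = 9531/10000 ≈ 0.953100
step 2 [2y] zero: DF = P = 4741/5000 ≈ 0.948200
step 3 [3y] bond c/1=1/40: DF=(401297/400000 − 1/40·(0.953100+0.948200))/(1+1/40) = 2331/2500 ≈ 0.932400
step 4 [4y] zero: DF = P = 9129/10000 ≈ 0.912900
step 5 [5y] zero: DF = P = 4549/5000 ≈ 0.909800
step 6 [6y] zero: DF = P = 2229/2500 ≈ 0.891600
step 7 [7y] swap r/1=1339/64141: DF=(1 − 1339/64141·(0.953100+0.948200+0.932400+0.912900+0.909800+0.891600))/(1+1339/64141) = 8661/10000 ≈ 0.866100
step 8 [8y] zero: DF = P = 2127/2500 ≈ 0.850800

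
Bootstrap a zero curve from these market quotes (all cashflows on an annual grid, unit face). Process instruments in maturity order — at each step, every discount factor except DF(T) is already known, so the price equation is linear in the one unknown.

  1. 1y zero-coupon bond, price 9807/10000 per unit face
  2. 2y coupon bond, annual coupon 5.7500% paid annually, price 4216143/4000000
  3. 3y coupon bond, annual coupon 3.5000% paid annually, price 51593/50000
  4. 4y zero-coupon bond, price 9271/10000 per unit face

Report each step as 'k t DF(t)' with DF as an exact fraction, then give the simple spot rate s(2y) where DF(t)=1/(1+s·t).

1 1 9807/10000
2 2 4717/5000
3 3 9319/10000
4 4 9271/10000
s(2y) = (1/(4717/5000) − 1)/(2) = 283/9434 ≈ 2.9998%

step 1 [1y] zero: DF = P = 9807/10000 ≈ 0.980700
step 2 [2y] bond c/1=23/400: DF=(4216143/4000000 − 23/400·(0.980700))/(1+23/400) = 4717/5000 ≈ 0.943400
step 3 [3y] bond c/1=7/200: DF=(51593/50000 − 7/200·(0.980700+0.943400))/(1+7/200) = 9319/10000 ≈ 0.931900
step 4 [4y] zero: DF = P = 9271/10000 ≈ 0.927100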